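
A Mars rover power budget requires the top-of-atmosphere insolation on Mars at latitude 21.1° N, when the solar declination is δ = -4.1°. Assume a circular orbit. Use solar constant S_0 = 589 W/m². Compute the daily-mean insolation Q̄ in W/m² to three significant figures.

Q̄ ≈ 167 W/m²

cos h₀ = −tan(+21.1°) tan(-4.100°) = 0.0277, h₀ = 1.5431 rad.
Bracket: h₀ sin ϕ sin δ + cos ϕ cos δ sin h₀ = 1.5431×0.36000×-0.07150 + 0.93295×0.99744×0.99962 = -0.039719 + 0.930208 = 0.890489.
Q̄ = (S_0/π) × [bracket] = (589/π) × 0.890489 = 167.0 W/m².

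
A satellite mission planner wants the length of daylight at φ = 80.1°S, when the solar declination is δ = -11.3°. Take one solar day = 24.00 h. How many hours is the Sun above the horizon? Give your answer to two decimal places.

24.00 h

Sunrise equation: cos H₀ = −tan φ · tan δ = -1.1449 ≤ −1, so the Sun never sets (polar day) and H₀ = π.
Daylight = 2H₀/(2π) × 24.00 h = (3.1416/π) × 24.00 = 24.00 h.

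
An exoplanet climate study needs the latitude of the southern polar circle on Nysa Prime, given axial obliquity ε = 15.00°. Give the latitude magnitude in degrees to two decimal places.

75.00°

The polar circle is the lowest latitude that experiences at least one full rotation of continuous darkness at the northern-summer solstice; it lies at |φ| = 90° − ε = 90° − 15.00° = 75.00°.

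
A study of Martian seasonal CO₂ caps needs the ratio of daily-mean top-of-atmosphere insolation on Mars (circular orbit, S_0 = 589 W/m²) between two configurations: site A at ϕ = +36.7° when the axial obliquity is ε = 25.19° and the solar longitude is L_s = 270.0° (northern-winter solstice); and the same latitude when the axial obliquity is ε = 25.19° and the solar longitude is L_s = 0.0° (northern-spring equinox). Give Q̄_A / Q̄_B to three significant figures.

— Configuration A (ϕ=+36.7°):
Solar declination: sin δ = sin ε · sin L_s = sin 25.19° × sin 270.0° = -0.42562, so δ = -25.190°.
cos h₀ = −tan(+36.7°) tan(-25.190°) = 0.3506, h₀ = 1.2126 rad.
Bracket: h₀ sin ϕ sin δ + cos ϕ cos δ sin h₀ = 1.2126×0.59763×-0.42562 + 0.80178×0.90490×0.93653 = -0.308441 + 0.679481 = 0.371040.
Q̄ = (S_0/π) × [bracket] = (589/π) × 0.371040 = 69.564 W/m².
— Configuration B (ϕ=+36.7°):
Solar declination: sin δ = sin ε · sin L_s = sin 25.19° × sin 0.0° = 0.00000, so δ = +0.000°.
cos h₀ = −tan(+36.7°) tan(+0.000°) = -0.0000, h₀ = 1.5708 rad.
Bracket: h₀ sin ϕ sin δ + cos ϕ cos δ sin h₀ = 1.5708×0.59763×0.00000 + 0.80178×1.00000×1.00000 = 0.000000 + 0.801780 = 0.801780.
Q̄ = (S_0/π) × [bracket] = (589/π) × 0.801780 = 150.32 W/m².
Ratio Q̄_A / Q̄_B = 69.564 / 150.32 = 0.4628.

Q̄_A / Q̄_B ≈ 0.463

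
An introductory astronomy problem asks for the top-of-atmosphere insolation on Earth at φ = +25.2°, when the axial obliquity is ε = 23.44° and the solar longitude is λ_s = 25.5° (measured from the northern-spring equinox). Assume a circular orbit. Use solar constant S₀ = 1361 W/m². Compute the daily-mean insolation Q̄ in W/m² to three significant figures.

Solar declination: sin δ = sin ε · sin λ_s = sin 23.44° × sin 25.5° = 0.17125, so δ = +9.861°.
cos H₀ = −tan(+25.2°) tan(+9.861°) = -0.0818, H₀ = 1.6527 rad.
Bracket: H₀ sin φ sin δ + cos φ cos δ sin H₀ = 1.6527×0.42578×0.17125 + 0.90483×0.98523×0.99665 = 0.120506 + 0.888479 = 1.008985.
Q̄ = (S₀/π) × [bracket] = (1361/π) × 1.008985 = 437.1 W/m².

Q̄ ≈ 437 W/m²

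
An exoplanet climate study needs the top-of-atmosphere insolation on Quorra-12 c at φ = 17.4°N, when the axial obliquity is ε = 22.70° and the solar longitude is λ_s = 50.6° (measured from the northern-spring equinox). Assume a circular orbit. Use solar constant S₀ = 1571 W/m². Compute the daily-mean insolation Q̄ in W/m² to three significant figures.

Solar declination: sin δ = sin ε · sin λ_s = sin 22.70° × sin 50.6° = 0.29820, so δ = +17.350°.
cos H₀ = −tan(+17.4°) tan(+17.350°) = -0.0979, H₀ = 1.6689 rad.
Bracket: H₀ sin φ sin δ + cos φ cos δ sin H₀ = 1.6689×0.29904×0.29820 + 0.95424×0.95450×0.99520 = 0.148822 + 0.906450 = 1.055272.
Q̄ = (S₀/π) × [bracket] = (1571/π) × 1.055272 = 527.7 W/m².

Q̄ ≈ 528 W/m²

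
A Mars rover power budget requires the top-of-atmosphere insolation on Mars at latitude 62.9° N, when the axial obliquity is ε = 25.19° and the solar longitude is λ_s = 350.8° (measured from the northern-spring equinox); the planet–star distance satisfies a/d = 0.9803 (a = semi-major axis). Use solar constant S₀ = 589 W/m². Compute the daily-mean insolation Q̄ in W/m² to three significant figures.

Solar declination: sin δ = sin ε · sin λ_s = sin 25.19° × sin 350.8° = -0.06805, so δ = -3.902°.
cos H₀ = −tan(+62.9°) tan(-3.902°) = 0.1333, H₀ = 1.4371 rad.
Bracket: H₀ sin φ sin δ + cos φ cos δ sin H₀ = 1.4371×0.89021×-0.06805 + 0.45554×0.99768×0.99108 = -0.087058 + 0.450429 = 0.363371.
Inverse-square distance factor (a/d)² = 0.9803² = 0.960988.
Q̄ = (S₀/π) × 0.960988 × [bracket] = (589/π) × 0.960988 × 0.363371 = 65.47 W/m².

Q̄ ≈ 65.5 W/m²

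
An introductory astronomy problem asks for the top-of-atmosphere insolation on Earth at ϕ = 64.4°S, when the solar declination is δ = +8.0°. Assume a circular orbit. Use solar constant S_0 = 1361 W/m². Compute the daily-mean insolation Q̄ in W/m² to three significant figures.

cos h₀ = −tan(-64.4°) tan(+8.000°) = 0.2933, h₀ = 1.2731 rad.
Bracket: h₀ sin ϕ sin δ + cos ϕ cos δ sin h₀ = 1.2731×-0.90183×0.13917 + 0.43209×0.99027×0.95601 = -0.159784 + 0.409063 = 0.249279.
Q̄ = (S_0/π) × [bracket] = (1361/π) × 0.249279 = 108.0 W/m².

Q̄ ≈ 108 W/m²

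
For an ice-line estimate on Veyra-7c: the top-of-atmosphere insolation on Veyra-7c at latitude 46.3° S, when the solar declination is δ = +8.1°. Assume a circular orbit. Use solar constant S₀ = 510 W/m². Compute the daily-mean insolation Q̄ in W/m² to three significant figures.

Q̄ ≈ 86.3 W/m²

cos H₀ = −tan(-46.3°) tan(+8.100°) = 0.1489, H₀ = 1.4213 rad.
Bracket: H₀ sin φ sin δ + cos φ cos δ sin H₀ = 1.4213×-0.72297×0.14090 + 0.69088×0.99002×0.98885 = -0.144783 + 0.676359 = 0.531576.
Q̄ = (S₀/π) × [bracket] = (510/π) × 0.531576 = 86.30 W/m².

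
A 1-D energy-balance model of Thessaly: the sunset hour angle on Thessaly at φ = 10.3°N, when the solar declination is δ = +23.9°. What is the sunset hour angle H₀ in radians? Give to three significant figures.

H₀ = 1.65 rad

cos H₀ = −tan φ · tan δ = −tan(+10.3°) × tan(+23.900°) = -0.0805, so H₀ = 1.6514 rad = 94.62°.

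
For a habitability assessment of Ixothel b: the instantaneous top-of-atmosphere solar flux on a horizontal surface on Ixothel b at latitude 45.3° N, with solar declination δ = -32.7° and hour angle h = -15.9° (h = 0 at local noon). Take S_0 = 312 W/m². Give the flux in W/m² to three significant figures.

cos θ_z = sin ϕ sin δ + cos ϕ cos δ cos h = -0.384003 + 0.569268 = 0.185265.
Flux = S_0 · cos θ_z = 312 × 0.185265 = 57.80 W/m².

57.8 W/m²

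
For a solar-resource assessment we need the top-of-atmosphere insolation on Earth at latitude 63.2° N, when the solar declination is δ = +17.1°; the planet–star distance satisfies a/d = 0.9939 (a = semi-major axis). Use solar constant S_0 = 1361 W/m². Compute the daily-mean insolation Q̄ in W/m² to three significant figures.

cos h₀ = −tan(+63.2°) tan(+17.100°) = -0.6090, h₀ = 2.2256 rad.
Bracket: h₀ sin ϕ sin δ + cos ϕ cos δ sin h₀ = 2.2256×0.89259×0.29404 + 0.45088×0.95579×0.79315 = 0.584125 + 0.341805 = 0.925930.
Inverse-square distance factor (a/d)² = 0.9939² = 0.987837.
Q̄ = (S_0/π) × 0.987837 × [bracket] = (1361/π) × 0.987837 × 0.925930 = 396.3 W/m².

Q̄ ≈ 396 W/m²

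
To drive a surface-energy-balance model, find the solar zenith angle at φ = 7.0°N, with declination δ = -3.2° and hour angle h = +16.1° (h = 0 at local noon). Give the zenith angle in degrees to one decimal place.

θ_z = 19.0°

cos θ_z = sin φ sin δ + cos φ cos δ cos h = -0.006803 + 0.952131 = 0.945328.
θ_z = arccos(0.945328) = 19.0°.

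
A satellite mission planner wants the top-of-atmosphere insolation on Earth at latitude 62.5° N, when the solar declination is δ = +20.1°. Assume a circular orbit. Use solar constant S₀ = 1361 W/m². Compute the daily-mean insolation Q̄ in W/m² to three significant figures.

Q̄ ≈ 444 W/m²

cos H₀ = −tan(+62.5°) tan(+20.100°) = -0.7030, H₀ = 2.3504 rad.
Bracket: H₀ sin φ sin δ + cos φ cos δ sin H₀ = 2.3504×0.88701×0.34366 + 0.46175×0.93909×0.71121 = 0.716472 + 0.308398 = 1.024870.
Q̄ = (S₀/π) × [bracket] = (1361/π) × 1.024870 = 444.0 W/m².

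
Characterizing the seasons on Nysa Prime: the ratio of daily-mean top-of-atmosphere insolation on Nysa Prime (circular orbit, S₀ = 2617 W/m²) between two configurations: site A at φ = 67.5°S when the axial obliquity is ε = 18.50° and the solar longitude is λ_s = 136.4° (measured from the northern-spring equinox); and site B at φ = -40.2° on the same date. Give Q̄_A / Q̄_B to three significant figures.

Q̄_A / Q̄_B ≈ 0.209

— Configuration A (φ=-67.5°):
Solar declination: sin δ = sin ε · sin λ_s = sin 18.50° × sin 136.4° = 0.21882, so δ = +12.640°.
cos H₀ = −tan(-67.5°) tan(+12.640°) = 0.5414, H₀ = 0.9987 rad.
Bracket: H₀ sin φ sin δ + cos φ cos δ sin H₀ = 0.9987×-0.92388×0.21882 + 0.38268×0.97577×0.84077 = -0.201901 + 0.313950 = 0.112049.
Q̄ = (S₀/π) × [bracket] = (2617/π) × 0.112049 = 93.339 W/m².
— Configuration B (φ=-40.2°):
cos H₀ = −tan(-40.2°) tan(+12.640°) = 0.1895, H₀ = 1.3801 rad.
Bracket: H₀ sin φ sin δ + cos φ cos δ sin H₀ = 1.3801×-0.64546×0.21882 + 0.76380×0.97577×0.98188 = -0.194925 + 0.731788 = 0.536863.
Q̄ = (S₀/π) × [bracket] = (2617/π) × 0.536863 = 447.22 W/m².
Ratio Q̄_A / Q̄_B = 93.339 / 447.22 = 0.2087.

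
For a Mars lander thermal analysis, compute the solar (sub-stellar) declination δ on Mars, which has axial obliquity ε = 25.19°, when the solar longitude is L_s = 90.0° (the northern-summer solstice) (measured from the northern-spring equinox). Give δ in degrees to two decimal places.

sin δ = sin ε · sin L_s = sin 25.19° × sin 90.0° = 0.425621.
δ = arcsin(0.425621) = +25.19°.

δ = +25.19°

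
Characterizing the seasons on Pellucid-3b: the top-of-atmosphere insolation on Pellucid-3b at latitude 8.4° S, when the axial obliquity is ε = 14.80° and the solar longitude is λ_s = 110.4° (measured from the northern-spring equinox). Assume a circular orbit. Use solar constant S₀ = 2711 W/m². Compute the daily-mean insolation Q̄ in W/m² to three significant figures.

Q̄ ≈ 782 W/m²

Solar declination: sin δ = sin ε · sin λ_s = sin 14.80° × sin 110.4° = 0.23942, so δ = +13.853°.
cos H₀ = −tan(-8.4°) tan(+13.853°) = 0.0364, H₀ = 1.5344 rad.
Bracket: H₀ sin φ sin δ + cos φ cos δ sin H₀ = 1.5344×-0.14608×0.23942 + 0.98927×0.97091×0.99934 = -0.053665 + 0.959858 = 0.906193.
Q̄ = (S₀/π) × [bracket] = (2711/π) × 0.906193 = 782.0 W/m².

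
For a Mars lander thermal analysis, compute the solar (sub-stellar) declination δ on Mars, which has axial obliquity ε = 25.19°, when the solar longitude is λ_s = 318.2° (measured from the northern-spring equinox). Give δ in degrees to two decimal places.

sin δ = sin ε · sin λ_s = sin 25.19° × sin 318.2° = -0.283690.
δ = arcsin(-0.283690) = -16.48°.

δ = -16.48°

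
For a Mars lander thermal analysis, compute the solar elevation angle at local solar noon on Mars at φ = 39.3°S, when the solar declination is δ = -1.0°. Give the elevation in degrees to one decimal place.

At local noon the hour angle is zero, so the zenith angle equals |φ − δ| = |-39.3° − (-1.000°)| = 38.300°.
Elevation = 90° − 38.300° = 51.7°.

51.7°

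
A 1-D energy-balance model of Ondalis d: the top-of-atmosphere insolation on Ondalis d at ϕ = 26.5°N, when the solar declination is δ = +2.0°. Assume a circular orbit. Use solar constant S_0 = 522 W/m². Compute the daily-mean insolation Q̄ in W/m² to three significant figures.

Q̄ ≈ 153 W/m²

cos h₀ = −tan(+26.5°) tan(+2.000°) = -0.0174, h₀ = 1.5882 rad.
Bracket: h₀ sin ϕ sin δ + cos ϕ cos δ sin h₀ = 1.5882×0.44620×0.03490 + 0.89493×0.99939×0.99985 = 0.024732 + 0.894250 = 0.918982.
Q̄ = (S_0/π) × [bracket] = (522/π) × 0.918982 = 152.7 W/m².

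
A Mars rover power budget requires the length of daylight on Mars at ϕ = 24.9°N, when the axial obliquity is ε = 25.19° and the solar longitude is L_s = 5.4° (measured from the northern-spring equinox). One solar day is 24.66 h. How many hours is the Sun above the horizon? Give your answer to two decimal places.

12.48 h

Solar declination: sin δ = sin ε · sin L_s = sin 25.19° × sin 5.4° = 0.04005, so δ = +2.296°.
cos h₀ = −tan ϕ · tan δ = −tan(+24.9°) × tan(+2.296°) = -0.0186, so h₀ = 1.5894 rad = 91.07°.
Daylight = 2h₀/(2π) × 24.66 h = (1.5894/π) × 24.66 = 12.48 h.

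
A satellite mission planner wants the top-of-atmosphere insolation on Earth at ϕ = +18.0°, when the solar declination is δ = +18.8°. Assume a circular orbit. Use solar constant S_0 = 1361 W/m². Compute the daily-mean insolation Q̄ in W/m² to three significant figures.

cos h₀ = −tan(+18.0°) tan(+18.800°) = -0.1106, h₀ = 1.6816 rad.
Bracket: h₀ sin ϕ sin δ + cos ϕ cos δ sin h₀ = 1.6816×0.30902×0.32227 + 0.95106×0.94665×0.99386 = 0.167467 + 0.894793 = 1.062260.
Q̄ = (S_0/π) × [bracket] = (1361/π) × 1.062260 = 460.2 W/m².

Q̄ ≈ 460 W/m²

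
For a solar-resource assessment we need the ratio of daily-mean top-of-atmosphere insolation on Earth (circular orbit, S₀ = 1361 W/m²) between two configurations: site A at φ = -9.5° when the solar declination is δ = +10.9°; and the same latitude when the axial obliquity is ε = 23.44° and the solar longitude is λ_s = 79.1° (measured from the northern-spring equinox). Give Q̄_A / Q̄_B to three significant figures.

— Configuration A (φ=-9.5°):
cos H₀ = −tan(-9.5°) tan(+10.900°) = 0.0322, H₀ = 1.5386 rad.
Bracket: H₀ sin φ sin δ + cos φ cos δ sin H₀ = 1.5386×-0.16505×0.18910 + 0.98629×0.98196×0.99948 = -0.048021 + 0.967994 = 0.919973.
Q̄ = (S₀/π) × [bracket] = (1361/π) × 0.919973 = 398.55 W/m².
— Configuration B (φ=-9.5°):
Solar declination: sin δ = sin ε · sin λ_s = sin 23.44° × sin 79.1° = 0.39061, so δ = +22.993°.
cos H₀ = −tan(-9.5°) tan(+22.993°) = 0.0710, H₀ = 1.4997 rad.
Bracket: H₀ sin φ sin δ + cos φ cos δ sin H₀ = 1.4997×-0.16505×0.39061 + 0.98629×0.92056×0.99748 = -0.096686 + 0.905651 = 0.808965.
Q̄ = (S₀/π) × [bracket] = (1361/π) × 0.808965 = 350.46 W/m².
Ratio Q̄_A / Q̄_B = 398.55 / 350.46 = 1.137.

Q̄_A / Q̄_B ≈ 1.14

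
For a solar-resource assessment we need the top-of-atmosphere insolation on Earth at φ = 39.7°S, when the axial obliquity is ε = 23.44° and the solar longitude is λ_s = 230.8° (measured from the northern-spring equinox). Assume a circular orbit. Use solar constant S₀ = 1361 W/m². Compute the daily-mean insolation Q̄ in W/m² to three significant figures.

Q̄ ≈ 463 W/m²

Solar declination: sin δ = sin ε · sin λ_s = sin 23.44° × sin 230.8° = -0.30826, so δ = -17.955°.
cos H₀ = −tan(-39.7°) tan(-17.955°) = -0.2690, H₀ = 1.8432 rad.
Bracket: H₀ sin φ sin δ + cos φ cos δ sin H₀ = 1.8432×-0.63877×-0.30826 + 0.76940×0.95130×0.96313 = 0.362939 + 0.704944 = 1.067883.
Q̄ = (S₀/π) × [bracket] = (1361/π) × 1.067883 = 462.6 W/m².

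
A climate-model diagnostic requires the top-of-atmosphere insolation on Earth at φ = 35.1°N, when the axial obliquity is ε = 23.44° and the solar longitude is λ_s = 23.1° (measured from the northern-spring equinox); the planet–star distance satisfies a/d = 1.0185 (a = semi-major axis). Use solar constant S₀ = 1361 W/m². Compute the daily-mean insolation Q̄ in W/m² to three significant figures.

Solar declination: sin δ = sin ε · sin λ_s = sin 23.44° × sin 23.1° = 0.15607, so δ = +8.979°.
cos H₀ = −tan(+35.1°) tan(+8.979°) = -0.1110, H₀ = 1.6821 rad.
Bracket: H₀ sin φ sin δ + cos φ cos δ sin H₀ = 1.6821×0.57501×0.15607 + 0.81815×0.98775×0.99382 = 0.150955 + 0.803133 = 0.954088.
Inverse-square distance factor (a/d)² = 1.0185² = 1.037342.
Q̄ = (S₀/π) × 1.037342 × [bracket] = (1361/π) × 1.037342 × 0.954088 = 428.8 W/m².

Q̄ ≈ 429 W/m²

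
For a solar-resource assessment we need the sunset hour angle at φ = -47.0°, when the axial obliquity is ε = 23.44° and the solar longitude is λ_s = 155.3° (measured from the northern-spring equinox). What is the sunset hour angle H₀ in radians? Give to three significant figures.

Solar declination: sin δ = sin ε · sin λ_s = sin 23.44° × sin 155.3° = 0.16622, so δ = +9.568°.
cos H₀ = −tan φ · tan δ = −tan(-47.0°) × tan(+9.568°) = 0.1808, so H₀ = 1.3890 rad = 79.59°.

H₀ = 1.39 rad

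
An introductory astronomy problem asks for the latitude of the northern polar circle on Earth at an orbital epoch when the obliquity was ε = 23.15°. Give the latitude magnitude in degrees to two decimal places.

The polar circle is the lowest latitude that experiences at least one full rotation of continuous daylight at the northern-summer solstice; it lies at |ϕ| = 90° − ε = 90° − 23.15° = 66.85°.

66.85°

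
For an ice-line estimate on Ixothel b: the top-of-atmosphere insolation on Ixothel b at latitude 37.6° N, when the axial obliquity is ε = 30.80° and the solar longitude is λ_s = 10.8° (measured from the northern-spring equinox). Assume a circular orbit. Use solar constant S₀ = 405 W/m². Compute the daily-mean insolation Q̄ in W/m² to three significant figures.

Solar declination: sin δ = sin ε · sin λ_s = sin 30.80° × sin 10.8° = 0.09595, so δ = +5.506°.
cos H₀ = −tan(+37.6°) tan(+5.506°) = -0.0742, H₀ = 1.6451 rad.
Bracket: H₀ sin φ sin δ + cos φ cos δ sin H₀ = 1.6451×0.61015×0.09595 + 0.79229×0.99539×0.99724 = 0.096311 + 0.786461 = 0.882772.
Q̄ = (S₀/π) × [bracket] = (405/π) × 0.882772 = 113.8 W/m².

Q̄ ≈ 114 W/m²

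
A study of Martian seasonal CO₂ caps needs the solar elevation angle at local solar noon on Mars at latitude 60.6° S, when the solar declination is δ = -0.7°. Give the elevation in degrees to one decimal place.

At local noon the hour angle is zero, so the zenith angle equals |φ − δ| = |-60.6° − (-0.700°)| = 59.900°.
Elevation = 90° − 59.900° = 30.1°.

30.1°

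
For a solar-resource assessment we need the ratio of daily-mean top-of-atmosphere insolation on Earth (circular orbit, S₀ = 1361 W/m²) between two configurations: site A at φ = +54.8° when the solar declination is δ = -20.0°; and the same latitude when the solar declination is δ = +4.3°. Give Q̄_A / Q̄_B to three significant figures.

Q̄_A / Q̄_B ≈ 0.262

— Configuration A (φ=+54.8°):
cos H₀ = −tan(+54.8°) tan(-20.000°) = 0.5160, H₀ = 1.0287 rad.
Bracket: H₀ sin φ sin δ + cos φ cos δ sin H₀ = 1.0287×0.81714×-0.34202 + 0.57643×0.93969×0.85661 = -0.287499 + 0.463996 = 0.176497.
Q̄ = (S₀/π) × [bracket] = (1361/π) × 0.176497 = 76.462 W/m².
— Configuration B (φ=+54.8°):
cos H₀ = −tan(+54.8°) tan(+4.300°) = -0.1066, H₀ = 1.6776 rad.
Bracket: H₀ sin φ sin δ + cos φ cos δ sin H₀ = 1.6776×0.81714×0.07498 + 0.57643×0.99719×0.99430 = 0.102785 + 0.571534 = 0.674319.
Q̄ = (S₀/π) × [bracket] = (1361/π) × 0.674319 = 292.13 W/m².
Ratio Q̄_A / Q̄_B = 76.462 / 292.13 = 0.2617.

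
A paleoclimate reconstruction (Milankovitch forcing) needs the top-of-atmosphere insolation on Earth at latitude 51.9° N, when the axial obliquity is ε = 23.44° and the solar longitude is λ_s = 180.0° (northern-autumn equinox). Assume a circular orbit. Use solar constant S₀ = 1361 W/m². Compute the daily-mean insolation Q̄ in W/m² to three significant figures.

Solar declination: sin δ = sin ε · sin λ_s = sin 23.44° × sin 180.0° = 0.00000, so δ = +0.000°.
cos H₀ = −tan(+51.9°) tan(+0.000°) = -0.0000, H₀ = 1.5708 rad.
Bracket: H₀ sin φ sin δ + cos φ cos δ sin H₀ = 1.5708×0.78694×0.00000 + 0.61704×1.00000×1.00000 = 0.000000 + 0.617040 = 0.617040.
Q̄ = (S₀/π) × [bracket] = (1361/π) × 0.617040 = 267.3 W/m².

Q̄ ≈ 267 W/m²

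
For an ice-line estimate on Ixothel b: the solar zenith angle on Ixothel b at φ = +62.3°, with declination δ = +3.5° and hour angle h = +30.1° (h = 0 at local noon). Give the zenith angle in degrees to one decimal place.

θ_z = 62.9°

cos θ_z = sin φ sin δ + cos φ cos δ cos h = 0.054052 + 0.401409 = 0.455461.
θ_z = arccos(0.455461) = 62.9°.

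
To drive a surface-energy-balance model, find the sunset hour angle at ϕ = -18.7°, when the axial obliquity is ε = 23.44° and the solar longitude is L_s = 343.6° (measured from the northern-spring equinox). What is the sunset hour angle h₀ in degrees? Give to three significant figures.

h₀ = 92.2°

Solar declination: sin δ = sin ε · sin L_s = sin 23.44° × sin 343.6° = -0.11231, so δ = -6.449°.
cos h₀ = −tan ϕ · tan δ = −tan(-18.7°) × tan(-6.449°) = -0.0383, so h₀ = 1.6091 rad = 92.19°.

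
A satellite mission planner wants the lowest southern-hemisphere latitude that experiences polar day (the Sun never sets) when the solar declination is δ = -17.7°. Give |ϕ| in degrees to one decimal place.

|ϕ| = 72.3°

Polar day requires cos h₀ = −tan ϕ tan δ ≤ −1, i.e. tan ϕ tan δ ≥ 1.
The boundary is |tan ϕ| · |tan δ| = 1, so |ϕ| = 90° − |δ| = 90° − 17.7° = 72.3° in the southern hemisphere.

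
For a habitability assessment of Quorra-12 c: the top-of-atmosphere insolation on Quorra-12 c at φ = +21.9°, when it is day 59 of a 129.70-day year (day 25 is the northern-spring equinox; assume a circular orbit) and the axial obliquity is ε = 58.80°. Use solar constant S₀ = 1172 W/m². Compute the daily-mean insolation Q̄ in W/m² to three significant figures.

Q̄ ≈ 408 W/m²

Solar longitude: λ_s = 360° × (59 − 25)/129.70 = 94.372°.
sin δ = sin 58.80° × sin 94.372° = 0.85288, so δ = +58.526°.
cos H₀ = −tan(+21.9°) tan(+58.526°) = -0.6567, H₀ = 2.2872 rad.
Bracket: H₀ sin φ sin δ + cos φ cos δ sin H₀ = 2.2872×0.37299×0.85288 + 0.92784×0.52211×0.75418 = 0.727594 + 0.365351 = 1.092945.
Q̄ = (S₀/π) × [bracket] = (1172/π) × 1.092945 = 407.7 W/m².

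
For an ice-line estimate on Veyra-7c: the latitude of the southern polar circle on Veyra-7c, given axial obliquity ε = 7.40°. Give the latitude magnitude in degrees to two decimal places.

The polar circle is the lowest latitude that experiences at least one full rotation of continuous darkness at the northern-summer solstice; it lies at |φ| = 90° − ε = 90° − 7.40° = 82.60°.

82.60°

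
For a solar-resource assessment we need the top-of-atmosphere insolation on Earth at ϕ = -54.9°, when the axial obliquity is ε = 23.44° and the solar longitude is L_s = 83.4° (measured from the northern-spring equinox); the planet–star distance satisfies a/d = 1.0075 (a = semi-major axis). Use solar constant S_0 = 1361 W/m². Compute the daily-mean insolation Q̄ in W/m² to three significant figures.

Solar declination: sin δ = sin ε · sin L_s = sin 23.44° × sin 83.4° = 0.39515, so δ = +23.275°.
cos h₀ = −tan(-54.9°) tan(+23.275°) = 0.6121, h₀ = 0.9121 rad.
Bracket: h₀ sin ϕ sin δ + cos ϕ cos δ sin h₀ = 0.9121×-0.81815×0.39515 + 0.57501×0.91862×0.79081 = -0.294875 + 0.417718 = 0.122843.
Inverse-square distance factor (a/d)² = 1.0075² = 1.015056.
Q̄ = (S_0/π) × 1.015056 × [bracket] = (1361/π) × 1.015056 × 0.122843 = 54.02 W/m².

Q̄ ≈ 54.0 W/m²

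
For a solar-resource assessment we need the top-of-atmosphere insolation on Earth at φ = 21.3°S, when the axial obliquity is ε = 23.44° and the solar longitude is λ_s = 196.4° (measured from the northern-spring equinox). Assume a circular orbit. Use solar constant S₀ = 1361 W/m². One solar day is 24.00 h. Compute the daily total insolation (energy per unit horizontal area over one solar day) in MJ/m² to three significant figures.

37.1 MJ/m²

Solar declination: sin δ = sin ε · sin λ_s = sin 23.44° × sin 196.4° = -0.11231, so δ = -6.449°.
cos H₀ = −tan(-21.3°) tan(-6.449°) = -0.0441, H₀ = 1.6149 rad.
Bracket: H₀ sin φ sin δ + cos φ cos δ sin H₀ = 1.6149×-0.36325×-0.11231 + 0.93169×0.99367×0.99903 = 0.065882 + 0.924894 = 0.990776.
Q̄ = (S₀/π) × [bracket] = (1361/π) × 0.990776 = 429.22 W/m².
Daily total = Q̄ × 24.00 h × 3600 s/h = 429.22 × 24.00 × 3600 / 10⁶ = 37.08 MJ/m².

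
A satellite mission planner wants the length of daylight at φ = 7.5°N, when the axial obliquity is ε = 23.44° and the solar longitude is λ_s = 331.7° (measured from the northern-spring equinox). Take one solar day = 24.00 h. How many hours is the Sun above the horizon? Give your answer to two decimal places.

11.81 h

Solar declination: sin δ = sin ε · sin λ_s = sin 23.44° × sin 331.7° = -0.18859, so δ = -10.870°.
cos H₀ = −tan φ · tan δ = −tan(+7.5°) × tan(-10.870°) = 0.0253, so H₀ = 1.5455 rad = 88.55°.
Daylight = 2H₀/(2π) × 24.00 h = (1.5455/π) × 24.00 = 11.81 h.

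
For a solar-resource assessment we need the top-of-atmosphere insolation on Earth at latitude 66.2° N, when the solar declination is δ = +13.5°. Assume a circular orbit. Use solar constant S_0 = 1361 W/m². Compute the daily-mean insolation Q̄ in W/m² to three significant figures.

cos h₀ = −tan(+66.2°) tan(+13.500°) = -0.5443, h₀ = 2.1464 rad.
Bracket: h₀ sin ϕ sin δ + cos ϕ cos δ sin h₀ = 2.1464×0.91496×0.23345 + 0.40355×0.97237×0.83887 = 0.458465 + 0.329173 = 0.787638.
Q̄ = (S_0/π) × [bracket] = (1361/π) × 0.787638 = 341.2 W/m².

Q̄ ≈ 341 W/m²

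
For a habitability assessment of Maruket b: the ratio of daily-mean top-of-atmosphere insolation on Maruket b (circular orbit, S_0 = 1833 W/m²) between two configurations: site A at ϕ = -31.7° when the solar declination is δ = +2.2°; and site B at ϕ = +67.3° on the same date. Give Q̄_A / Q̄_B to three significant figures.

— Configuration A (ϕ=-31.7°):
cos h₀ = −tan(-31.7°) tan(+2.200°) = 0.0237, h₀ = 1.5471 rad.
Bracket: h₀ sin ϕ sin δ + cos ϕ cos δ sin h₀ = 1.5471×-0.52547×0.03839 + 0.85081×0.99926×0.99972 = -0.031209 + 0.849942 = 0.818733.
Q̄ = (S_0/π) × [bracket] = (1833/π) × 0.818733 = 477.70 W/m².
— Configuration B (ϕ=+67.3°):
cos h₀ = −tan(+67.3°) tan(+2.200°) = -0.0918, h₀ = 1.6628 rad.
Bracket: h₀ sin ϕ sin δ + cos ϕ cos δ sin h₀ = 1.6628×0.92254×0.03839 + 0.38591×0.99926×0.99577 = 0.058890 + 0.383993 = 0.442883.
Q̄ = (S_0/π) × [bracket] = (1833/π) × 0.442883 = 258.41 W/m².
Ratio Q̄_A / Q̄_B = 477.70 / 258.41 = 1.849.

Q̄_A / Q̄_B ≈ 1.85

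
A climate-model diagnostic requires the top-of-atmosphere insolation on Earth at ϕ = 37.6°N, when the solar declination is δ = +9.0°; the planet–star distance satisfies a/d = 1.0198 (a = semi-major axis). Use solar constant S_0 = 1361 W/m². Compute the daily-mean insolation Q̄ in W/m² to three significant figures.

Q̄ ≈ 423 W/m²

cos h₀ = −tan(+37.6°) tan(+9.000°) = -0.1220, h₀ = 1.6931 rad.
Bracket: h₀ sin ϕ sin δ + cos ϕ cos δ sin h₀ = 1.6931×0.61015×0.15643 + 0.79229×0.98769×0.99253 = 0.161599 + 0.776691 = 0.938290.
Inverse-square distance factor (a/d)² = 1.0198² = 1.039992.
Q̄ = (S_0/π) × 1.039992 × [bracket] = (1361/π) × 1.039992 × 0.938290 = 422.7 W/m².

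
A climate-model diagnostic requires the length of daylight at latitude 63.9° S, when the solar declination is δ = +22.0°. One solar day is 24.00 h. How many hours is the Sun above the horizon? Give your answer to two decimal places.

4.59 h

cos H₀ = −tan φ · tan δ = −tan(-63.9°) × tan(+22.000°) = 0.8247, so H₀ = 0.6011 rad = 34.44°.
Daylight = 2H₀/(2π) × 24.00 h = (0.6011/π) × 24.00 = 4.59 h.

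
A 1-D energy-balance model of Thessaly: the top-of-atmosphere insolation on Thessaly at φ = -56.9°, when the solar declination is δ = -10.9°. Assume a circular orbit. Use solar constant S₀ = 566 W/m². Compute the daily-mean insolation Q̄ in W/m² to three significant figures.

Q̄ ≈ 146 W/m²

cos H₀ = −tan(-56.9°) tan(-10.900°) = -0.2954, H₀ = 1.8707 rad.
Bracket: H₀ sin φ sin δ + cos φ cos δ sin H₀ = 1.8707×-0.83772×-0.18910 + 0.54610×0.98196×0.95537 = 0.296343 + 0.512316 = 0.808659.
Q̄ = (S₀/π) × [bracket] = (566/π) × 0.808659 = 145.7 W/m².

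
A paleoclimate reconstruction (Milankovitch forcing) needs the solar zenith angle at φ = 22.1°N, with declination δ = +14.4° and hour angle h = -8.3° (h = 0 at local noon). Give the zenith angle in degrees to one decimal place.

cos θ_z = sin φ sin δ + cos φ cos δ cos h = 0.093563 + 0.888020 = 0.981583.
θ_z = arccos(0.981583) = 11.0°.

θ_z = 11.0°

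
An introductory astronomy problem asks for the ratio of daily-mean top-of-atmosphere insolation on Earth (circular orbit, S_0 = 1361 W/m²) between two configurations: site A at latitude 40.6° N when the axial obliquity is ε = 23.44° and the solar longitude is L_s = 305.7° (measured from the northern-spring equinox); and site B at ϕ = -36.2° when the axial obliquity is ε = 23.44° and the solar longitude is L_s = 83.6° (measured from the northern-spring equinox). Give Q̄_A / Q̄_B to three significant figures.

Q̄_A / Q̄_B ≈ 1.02

— Configuration A (ϕ=+40.6°):
Solar declination: sin δ = sin ε · sin L_s = sin 23.44° × sin 305.7° = -0.32304, so δ = -18.847°.
cos h₀ = −tan(+40.6°) tan(-18.847°) = 0.2926, h₀ = 1.2739 rad.
Bracket: h₀ sin ϕ sin δ + cos ϕ cos δ sin h₀ = 1.2739×0.65077×-0.32304 + 0.75927×0.94639×0.95625 = -0.267805 + 0.687128 = 0.419323.
Q̄ = (S_0/π) × [bracket] = (1361/π) × 0.419323 = 181.66 W/m².
— Configuration B (ϕ=-36.2°):
Solar declination: sin δ = sin ε · sin L_s = sin 23.44° × sin 83.6° = 0.39531, so δ = +23.285°.
cos h₀ = −tan(-36.2°) tan(+23.285°) = 0.3150, h₀ = 1.2504 rad.
Bracket: h₀ sin ϕ sin δ + cos ϕ cos δ sin h₀ = 1.2504×-0.59061×0.39531 + 0.80696×0.91855×0.94910 = -0.291936 + 0.703504 = 0.411568.
Q̄ = (S_0/π) × [bracket] = (1361/π) × 0.411568 = 178.30 W/m².
Ratio Q̄_A / Q̄_B = 181.66 / 178.30 = 1.019.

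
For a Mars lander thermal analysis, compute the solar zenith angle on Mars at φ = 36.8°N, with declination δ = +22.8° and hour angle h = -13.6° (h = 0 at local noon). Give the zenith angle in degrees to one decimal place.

cos θ_z = sin φ sin δ + cos φ cos δ cos h = 0.232131 + 0.717467 = 0.949598.
θ_z = arccos(0.949598) = 18.3°.

θ_z = 18.3°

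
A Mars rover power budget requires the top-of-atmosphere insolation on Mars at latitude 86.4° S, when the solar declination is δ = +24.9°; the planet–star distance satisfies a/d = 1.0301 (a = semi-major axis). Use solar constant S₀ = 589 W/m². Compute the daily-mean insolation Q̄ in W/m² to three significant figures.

Q̄ ≈ 0.00 W/m²

cos H₀ = −tan(-86.4°) tan(+24.900°) = 7.3780 ≥ 1 ⇒ polar night, H₀ = 0 and Q̄ = 0.
Inverse-square distance factor (a/d)² = 1.0301² = 1.061106.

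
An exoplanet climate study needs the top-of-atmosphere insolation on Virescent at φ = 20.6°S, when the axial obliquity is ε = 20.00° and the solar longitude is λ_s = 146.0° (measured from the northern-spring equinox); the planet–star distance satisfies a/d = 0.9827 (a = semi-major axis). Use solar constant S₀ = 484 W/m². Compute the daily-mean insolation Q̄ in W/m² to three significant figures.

Solar declination: sin δ = sin ε · sin λ_s = sin 20.00° × sin 146.0° = 0.19126, so δ = +11.026°.
cos H₀ = −tan(-20.6°) tan(+11.026°) = 0.0732, H₀ = 1.4975 rad.
Bracket: H₀ sin φ sin δ + cos φ cos δ sin H₀ = 1.4975×-0.35184×0.19126 + 0.93606×0.98154×0.99731 = -0.100771 + 0.916309 = 0.815538.
Inverse-square distance factor (a/d)² = 0.9827² = 0.965699.
Q̄ = (S₀/π) × 0.965699 × [bracket] = (484/π) × 0.965699 × 0.815538 = 121.3 W/m².

Q̄ ≈ 121 W/m²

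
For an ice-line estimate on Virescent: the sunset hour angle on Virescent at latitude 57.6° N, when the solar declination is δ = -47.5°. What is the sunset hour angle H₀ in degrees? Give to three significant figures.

cos H₀ = −tan φ · tan δ = 1.7196 ≥ 1, so the host star never rises (polar night) and H₀ = 0.

H₀ = 0.00°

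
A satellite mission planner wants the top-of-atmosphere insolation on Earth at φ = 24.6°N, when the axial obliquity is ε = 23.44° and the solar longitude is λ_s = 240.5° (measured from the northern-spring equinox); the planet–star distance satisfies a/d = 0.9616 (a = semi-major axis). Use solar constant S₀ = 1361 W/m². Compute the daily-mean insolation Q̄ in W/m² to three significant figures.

Solar declination: sin δ = sin ε · sin λ_s = sin 23.44° × sin 240.5° = -0.34622, so δ = -20.256°.
cos H₀ = −tan(+24.6°) tan(-20.256°) = 0.1690, H₀ = 1.4010 rad.
Bracket: H₀ sin φ sin δ + cos φ cos δ sin H₀ = 1.4010×0.41628×-0.34622 + 0.90924×0.93815×0.98562 = -0.201918 + 0.840737 = 0.638819.
Inverse-square distance factor (a/d)² = 0.9616² = 0.924675.
Q̄ = (S₀/π) × 0.924675 × [bracket] = (1361/π) × 0.924675 × 0.638819 = 255.9 W/m².

Q̄ ≈ 256 W/m²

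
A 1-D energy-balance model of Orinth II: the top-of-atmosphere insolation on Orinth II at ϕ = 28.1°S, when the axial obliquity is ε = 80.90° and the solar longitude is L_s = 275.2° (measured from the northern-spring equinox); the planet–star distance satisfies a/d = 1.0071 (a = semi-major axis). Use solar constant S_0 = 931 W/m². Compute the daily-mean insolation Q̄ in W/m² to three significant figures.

Q̄ ≈ 437 W/m²

Solar declination: sin δ = sin ε · sin L_s = sin 80.90° × sin 275.2° = -0.98335, so δ = -79.530°.
cos h₀ = −tan(-28.1°) tan(-79.530°) = -2.8894 ≤ −1 ⇒ polar day, h₀ = π.
Bracket: h₀ sin ϕ sin δ + cos ϕ cos δ sin h₀ = 3.1416×-0.47101×-0.98335 + 0.88213×0.18172×0.00000 = 1.455088 + 0.000000 = 1.455088.
Inverse-square distance factor (a/d)² = 1.0071² = 1.014250.
Q̄ = (S_0/π) × 1.014250 × [bracket] = (931/π) × 1.014250 × 1.455088 = 437.4 W/m².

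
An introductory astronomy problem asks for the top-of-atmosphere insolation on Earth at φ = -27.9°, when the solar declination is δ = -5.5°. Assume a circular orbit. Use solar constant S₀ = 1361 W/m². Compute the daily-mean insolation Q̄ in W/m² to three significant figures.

cos H₀ = −tan(-27.9°) tan(-5.500°) = -0.0510, H₀ = 1.6218 rad.
Bracket: H₀ sin φ sin δ + cos φ cos δ sin H₀ = 1.6218×-0.46793×-0.09585 + 0.88377×0.99540×0.99870 = 0.072739 + 0.878561 = 0.951300.
Q̄ = (S₀/π) × [bracket] = (1361/π) × 0.951300 = 412.1 W/m².

Q̄ ≈ 412 W/m²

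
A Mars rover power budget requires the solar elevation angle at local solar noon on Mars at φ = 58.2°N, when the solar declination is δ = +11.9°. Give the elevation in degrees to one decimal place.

At local noon the hour angle is zero, so the zenith angle equals |φ − δ| = |+58.2° − (+11.900°)| = 46.300°.
Elevation = 90° − 46.300° = 43.7°.

43.7°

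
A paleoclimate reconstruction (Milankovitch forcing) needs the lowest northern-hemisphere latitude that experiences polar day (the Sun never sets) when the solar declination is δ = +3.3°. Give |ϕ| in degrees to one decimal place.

Polar day requires cos h₀ = −tan ϕ tan δ ≤ −1, i.e. tan ϕ tan δ ≥ 1.
The boundary is |tan ϕ| · |tan δ| = 1, so |ϕ| = 90° − |δ| = 90° − 3.3° = 86.7° in the northern hemisphere.

|ϕ| = 86.7°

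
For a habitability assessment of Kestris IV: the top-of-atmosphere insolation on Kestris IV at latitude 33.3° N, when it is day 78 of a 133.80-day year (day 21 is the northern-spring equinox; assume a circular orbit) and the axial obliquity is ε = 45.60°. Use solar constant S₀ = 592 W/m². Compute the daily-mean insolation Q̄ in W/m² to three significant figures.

Solar longitude: λ_s = 360° × (78 − 21)/133.80 = 153.363°.
sin δ = sin 45.60° × sin 153.363° = 0.32032, so δ = +18.682°.
cos H₀ = −tan(+33.3°) tan(+18.682°) = -0.2221, H₀ = 1.7948 rad.
Bracket: H₀ sin φ sin δ + cos φ cos δ sin H₀ = 1.7948×0.54902×0.32032 + 0.83581×0.94731×0.97502 = 0.315637 + 0.771993 = 1.087630.
Q̄ = (S₀/π) × [bracket] = (592/π) × 1.087630 = 205.0 W/m².

Q̄ ≈ 205 W/m²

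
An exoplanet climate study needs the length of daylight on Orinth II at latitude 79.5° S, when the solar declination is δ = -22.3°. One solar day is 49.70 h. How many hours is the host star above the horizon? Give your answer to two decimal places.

49.70 h

Sunrise equation: cos h₀ = −tan ϕ · tan δ = -2.2129 ≤ −1, so the host star never sets (polar day) and h₀ = π.
Daylight = 2h₀/(2π) × 49.70 h = (3.1416/π) × 49.70 = 49.70 h.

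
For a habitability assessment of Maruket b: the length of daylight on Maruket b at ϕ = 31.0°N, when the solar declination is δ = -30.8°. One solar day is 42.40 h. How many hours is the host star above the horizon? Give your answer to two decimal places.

16.26 h

cos h₀ = −tan ϕ · tan δ = −tan(+31.0°) × tan(-30.800°) = 0.3582, so h₀ = 1.2045 rad = 69.01°.
Daylight = 2h₀/(2π) × 42.40 h = (1.2045/π) × 42.40 = 16.26 h.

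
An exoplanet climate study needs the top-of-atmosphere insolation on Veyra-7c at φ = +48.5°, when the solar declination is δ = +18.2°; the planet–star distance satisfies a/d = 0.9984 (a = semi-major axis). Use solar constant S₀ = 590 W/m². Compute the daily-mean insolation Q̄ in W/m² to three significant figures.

Q̄ ≈ 195 W/m²

cos H₀ = −tan(+48.5°) tan(+18.200°) = -0.3716, H₀ = 1.9516 rad.
Bracket: H₀ sin φ sin δ + cos φ cos δ sin H₀ = 1.9516×0.74896×0.31233 + 0.66262×0.94997×0.92838 = 0.456523 + 0.584387 = 1.040910.
Inverse-square distance factor (a/d)² = 0.9984² = 0.996803.
Q̄ = (S₀/π) × 0.996803 × [bracket] = (590/π) × 0.996803 × 1.040910 = 194.9 W/m².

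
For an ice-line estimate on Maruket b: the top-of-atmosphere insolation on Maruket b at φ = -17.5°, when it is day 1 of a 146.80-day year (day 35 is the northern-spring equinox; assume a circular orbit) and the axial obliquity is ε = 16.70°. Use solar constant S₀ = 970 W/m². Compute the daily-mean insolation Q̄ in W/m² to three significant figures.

Q̄ ≈ 325 W/m²

Solar longitude: λ_s = 360° × (1 − 35)/146.80 = -83.379°, i.e. -83.379° + 360° = 276.621°.
sin δ = sin 16.70° × sin 276.621° = -0.28544, so δ = -16.585°.
cos H₀ = −tan(-17.5°) tan(-16.585°) = -0.0939, H₀ = 1.6648 rad.
Bracket: H₀ sin φ sin δ + cos φ cos δ sin H₀ = 1.6648×-0.30071×-0.28544 + 0.95372×0.95840×0.99558 = 0.142898 + 0.910005 = 1.052903.
Q̄ = (S₀/π) × [bracket] = (970/π) × 1.052903 = 325.1 W/m².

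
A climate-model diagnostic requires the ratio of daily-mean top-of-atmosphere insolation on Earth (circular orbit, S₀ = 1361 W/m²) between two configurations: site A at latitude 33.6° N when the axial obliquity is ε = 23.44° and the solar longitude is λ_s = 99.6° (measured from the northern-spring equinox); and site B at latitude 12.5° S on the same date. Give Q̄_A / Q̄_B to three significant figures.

— Configuration A (φ=+33.6°):
Solar declination: sin δ = sin ε · sin λ_s = sin 23.44° × sin 99.6° = 0.39222, so δ = +23.093°.
cos H₀ = −tan(+33.6°) tan(+23.093°) = -0.2833, H₀ = 1.8580 rad.
Bracket: H₀ sin φ sin δ + cos φ cos δ sin H₀ = 1.8580×0.55339×0.39222 + 0.83292×0.91987×0.95903 = 0.403280 + 0.734788 = 1.138068.
Q̄ = (S₀/π) × [bracket] = (1361/π) × 1.138068 = 493.03 W/m².
— Configuration B (φ=-12.5°):
cos H₀ = −tan(-12.5°) tan(+23.093°) = 0.0945, H₀ = 1.4761 rad.
Bracket: H₀ sin φ sin δ + cos φ cos δ sin H₀ = 1.4761×-0.21644×0.39222 + 0.97630×0.91987×0.99552 = -0.125309 + 0.894046 = 0.768737.
Q̄ = (S₀/π) × [bracket] = (1361/π) × 0.768737 = 333.03 W/m².
Ratio Q̄_A / Q̄_B = 493.03 / 333.03 = 1.480.

Q̄_A / Q̄_B ≈ 1.48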